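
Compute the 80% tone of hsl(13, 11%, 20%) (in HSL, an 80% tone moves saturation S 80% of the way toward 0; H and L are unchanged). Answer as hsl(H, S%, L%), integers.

S moves 80% from 11 toward 0: 11 − 8.8 = 2.2 → 2.
H and L are unchanged.

hsl(13, 2%, 20%)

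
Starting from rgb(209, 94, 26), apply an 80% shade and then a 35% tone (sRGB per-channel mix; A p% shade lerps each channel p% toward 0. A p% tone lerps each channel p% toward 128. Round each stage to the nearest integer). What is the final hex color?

Lerp each channel 80% toward 0:
  R: 209 − 167.2 = 41.8 → 42
  G: 94 + 0.8×(0−94) = 94 − 75.2 = 18.8 → 19
  B: 26 − 20.8 = 5.2 → 5
After the shade: rgb(42, 19, 5) = #2A1305.
Lerp each channel 35% toward 128:
  R: 42 + 0.35×(128−42) = 42 + 30.1 = 72.1 → 72
  G: 19 + 0.35×(128−19) = 19 + 38.15 = 57.15 → 57
  B: 5 + 43.05 = 48.05 → 48
rgb(72, 57, 48) = #483930.

#483930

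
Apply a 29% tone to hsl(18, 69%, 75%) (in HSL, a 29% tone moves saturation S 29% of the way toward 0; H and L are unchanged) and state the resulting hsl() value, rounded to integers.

S moves 29% from 69 toward 0: 69 − 20.01 = 48.99 → 49.
H and L are unchanged.

hsl(18, 49%, 75%)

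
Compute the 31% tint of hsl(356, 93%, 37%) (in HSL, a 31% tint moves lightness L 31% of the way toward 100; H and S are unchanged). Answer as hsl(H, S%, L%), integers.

hsl(356, 93%, 57%)

L moves 31% from 37 toward 100: 37 + 19.53 = 56.53 → 57.
H and S are unchanged.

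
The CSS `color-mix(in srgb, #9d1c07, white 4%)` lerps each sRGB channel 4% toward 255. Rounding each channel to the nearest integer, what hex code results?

#a12511

#9d1c07 is rgb(157, 28, 7).
Lerp each channel 4% toward 255:
  R: 157 + 0.04×(255−157) = 157 + 3.92 = 160.92 → 161
  G: 28 + 0.04×(255−28) = 28 + 9.08 = 37.08 → 37
  B: 7 + 9.92 = 16.92 → 17
rgb(161, 37, 17) = #a12511.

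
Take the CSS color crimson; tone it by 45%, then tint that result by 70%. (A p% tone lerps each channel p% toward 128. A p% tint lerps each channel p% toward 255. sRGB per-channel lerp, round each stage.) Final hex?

CSS crimson is rgb(220, 20, 60).
Per channel, c → c + 0.45(128 − c):
  R: 220 + 0.45×(128−220) = 220 − 41.4 = 178.6 → 179
  G: 20 + 48.6 = 68.6 → 69
  B: 60 + 0.45×(128−60) = 60 + 30.6 = 90.6 → 91
After the tone: rgb(179, 69, 91) = #B3455B.
Per channel, c → c + 0.7(255 − c):
  R: 179 + 53.2 = 232.2 → 232
  G: 69 + 0.7×(255−69) = 69 + 130.2 = 199.2 → 199
  B: 91 + 0.7×(255−91) = 91 + 114.8 = 205.8 → 206
rgb(232, 199, 206) = #E8C7CE.

#E8C7CE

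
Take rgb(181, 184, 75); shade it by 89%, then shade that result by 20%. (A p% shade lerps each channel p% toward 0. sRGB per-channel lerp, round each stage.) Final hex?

#101006

Per channel, c → c + 0.89(0 − c):
  R: 181 + 0.89×(0−181) = 181 − 161.09 = 19.91 → 20
  G: 184 + 0.89×(0−184) = 184 − 163.76 = 20.24 → 20
  B: 75 − 66.75 = 8.25 → 8
After the shade: rgb(20, 20, 8) = #141408.
A 20% shade moves each channel 20% toward 0:
  R: 20 − 4 = 16 → 16
  G: 20 − 4 = 16 → 16
  B: 8 + 0.2×(0−8) = 8 − 1.6 = 6.4 → 6
rgb(16, 16, 6) = #101006.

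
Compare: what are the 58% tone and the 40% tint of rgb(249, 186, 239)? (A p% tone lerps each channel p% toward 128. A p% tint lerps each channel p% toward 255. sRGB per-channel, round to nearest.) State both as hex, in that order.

#b398af, #fbd6f5

58% tone:
  R: 249 + 0.58×(128−249) = 249 − 70.18 = 178.82 → 179
  G: 186 − 33.64 = 152.36 → 152
  B: 239 + 0.58×(128−239) = 239 − 64.38 = 174.62 → 175
  → #b398af
40% tint:
  R: 249 + 0.4×(255−249) = 249 + 2.4 = 251.4 → 251
  G: 186 + 27.6 = 213.6 → 214
  B: 239 + 6.4 = 245.4 → 245
  → #fbd6f5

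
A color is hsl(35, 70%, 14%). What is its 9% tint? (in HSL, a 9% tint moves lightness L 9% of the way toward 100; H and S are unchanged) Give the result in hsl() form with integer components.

L moves 9% from 14 toward 100: 14 + 7.74 = 21.74 → 22.
H and S are unchanged.

hsl(35, 70%, 22%)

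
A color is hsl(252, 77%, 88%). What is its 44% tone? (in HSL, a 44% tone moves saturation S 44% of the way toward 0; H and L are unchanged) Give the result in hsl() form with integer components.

S moves 44% from 77 toward 0: 77 − 33.88 = 43.12 → 43.
H and L are unchanged.

hsl(252, 43%, 88%)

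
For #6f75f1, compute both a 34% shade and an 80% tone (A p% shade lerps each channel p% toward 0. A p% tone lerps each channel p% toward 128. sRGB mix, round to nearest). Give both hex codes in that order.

#6f75f1 is rgb(111, 117, 241).
34% shade:
  R: 111 − 37.74 = 73.26 → 73
  G: 117 − 39.78 = 77.22 → 77
  B: 241 − 81.94 = 159.06 → 159
  → #494d9f
80% tone:
  R: 111 + 0.8×(128−111) = 111 + 13.6 = 124.6 → 125
  G: 117 + 8.8 = 125.8 → 126
  B: 241 + 0.8×(128−241) = 241 − 90.4 = 150.6 → 151
  → #7d7e97

#494d9f, #7d7e97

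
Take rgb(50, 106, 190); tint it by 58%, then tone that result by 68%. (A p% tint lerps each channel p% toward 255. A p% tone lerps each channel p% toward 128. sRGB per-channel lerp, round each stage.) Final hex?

Per channel, c → c + 0.58(255 − c):
  R: 50 + 118.9 = 168.9 → 169
  G: 106 + 0.58×(255−106) = 106 + 86.42 = 192.42 → 192
  B: 190 + 0.58×(255−190) = 190 + 37.7 = 227.7 → 228
After the tint: rgb(169, 192, 228) = #a9c0e4.
A 68% tone moves each channel 68% toward 128:
  R: 169 − 27.88 = 141.12 → 141
  G: 192 − 43.52 = 148.48 → 148
  B: 228 + 0.68×(128−228) = 228 − 68 = 160 → 160
rgb(141, 148, 160) = #8d94a0.

#8d94a0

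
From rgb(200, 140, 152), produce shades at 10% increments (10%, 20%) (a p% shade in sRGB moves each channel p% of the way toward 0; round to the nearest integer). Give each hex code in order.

10%: (200 − 20 = 180→180, 140 − 14 = 126→126, 152 − 15.2 = 136.8→137) → #b47e89
20%: (200 − 40 = 160→160, 140 − 28 = 112→112, 152 − 30.4 = 121.6→122) → #a0707a

#b47e89, #a0707a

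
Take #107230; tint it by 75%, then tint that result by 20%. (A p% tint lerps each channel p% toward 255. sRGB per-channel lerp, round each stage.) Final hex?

#107230 is rgb(16, 114, 48).
Lerp each channel 75% toward 255:
  R: 16 + 0.75×(255−16) = 16 + 179.25 = 195.25 → 195
  G: 114 + 0.75×(255−114) = 114 + 105.75 = 219.75 → 220
  B: 48 + 0.75×(255−48) = 48 + 155.25 = 203.25 → 203
After the tint: rgb(195, 220, 203) = #C3DCCB.
A 20% tint moves each channel 20% toward 255:
  R: 195 + 0.2×(255−195) = 195 + 12 = 207 → 207
  G: 220 + 0.2×(255−220) = 220 + 7 = 227 → 227
  B: 203 + 0.2×(255−203) = 203 + 10.4 = 213.4 → 213
rgb(207, 227, 213) = #CFE3D5.

#CFE3D5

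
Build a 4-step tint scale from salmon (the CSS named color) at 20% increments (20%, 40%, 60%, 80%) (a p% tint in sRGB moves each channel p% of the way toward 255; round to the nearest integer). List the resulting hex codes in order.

#FB998E, #FCB3AA, #FDCCC7, #FEE6E3

CSS salmon is rgb(250, 128, 114).
20%: (250 + 1 = 251→251, 128 + 25.4 = 153.4→153, 114 + 28.2 = 142.2→142) → #FB998E
40%: (250 + 2 = 252→252, 128 + 50.8 = 178.8→179, 114 + 56.4 = 170.4→170) → #FCB3AA
60%: (250 + 3 = 253→253, 128 + 76.2 = 204.2→204, 114 + 84.6 = 198.6→199) → #FDCCC7
80%: (250 + 4 = 254→254, 128 + 101.6 = 229.6→230, 114 + 112.8 = 226.8→227) → #FEE6E3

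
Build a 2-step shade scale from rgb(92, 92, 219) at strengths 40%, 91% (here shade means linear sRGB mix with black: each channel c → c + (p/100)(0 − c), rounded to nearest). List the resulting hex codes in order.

40%: (92 − 36.8 = 55.2→55, 92 − 36.8 = 55.2→55, 219 − 87.6 = 131.4→131) → #373783
91%: (92 − 83.72 = 8.28→8, 92 − 83.72 = 8.28→8, 219 − 199.29 = 19.71→20) → #080814

#373783, #080814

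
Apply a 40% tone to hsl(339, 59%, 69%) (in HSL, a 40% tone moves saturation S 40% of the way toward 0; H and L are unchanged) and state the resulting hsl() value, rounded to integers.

hsl(339, 35%, 69%)

S moves 40% from 59 toward 0: 59 − 23.6 = 35.4 → 35.
H and L are unchanged.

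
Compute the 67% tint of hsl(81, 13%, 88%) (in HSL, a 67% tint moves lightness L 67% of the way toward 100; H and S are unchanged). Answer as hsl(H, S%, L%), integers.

L moves 67% from 88 toward 100: 88 + 8.04 = 96.04 → 96.
H and S are unchanged.

hsl(81, 13%, 96%)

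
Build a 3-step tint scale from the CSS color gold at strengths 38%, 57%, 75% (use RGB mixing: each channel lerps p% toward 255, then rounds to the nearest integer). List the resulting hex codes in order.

CSS gold is rgb(255, 215, 0).
38%: (255→255, 215 + 15.2 = 230.2→230, 0 + 96.9 = 96.9→97) → #FFE661
57%: (255→255, 215 + 22.8 = 237.8→238, 0 + 145.35 = 145.35→145) → #FFEE91
75%: (255→255, 215 + 30 = 245→245, 0 + 191.25 = 191.25→191) → #FFF5BF

#FFE661, #FFEE91, #FFF5BF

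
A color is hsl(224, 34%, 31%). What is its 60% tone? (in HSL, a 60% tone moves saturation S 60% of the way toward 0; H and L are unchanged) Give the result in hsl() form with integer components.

hsl(224, 14%, 31%)

S moves 60% from 34 toward 0: 34 − 20.4 = 13.6 → 14.
H and L are unchanged.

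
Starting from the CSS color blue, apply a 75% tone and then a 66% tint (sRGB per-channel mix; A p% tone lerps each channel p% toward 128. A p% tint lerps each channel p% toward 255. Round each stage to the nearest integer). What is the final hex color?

#C9C9DF

CSS blue is rgb(0, 0, 255).
A 75% tone moves each channel 75% toward 128:
  R: 0 + 0.75×(128−0) = 0 + 96 = 96 → 96
  G: 0 + 0.75×(128−0) = 0 + 96 = 96 → 96
  B: 255 − 95.25 = 159.75 → 160
After the tone: rgb(96, 96, 160) = #6060A0.
A 66% tint moves each channel 66% toward 255:
  R: 96 + 0.66×(255−96) = 96 + 104.94 = 200.94 → 201
  G: 96 + 0.66×(255−96) = 96 + 104.94 = 200.94 → 201
  B: 160 + 0.66×(255−160) = 160 + 62.7 = 222.7 → 223
rgb(201, 201, 223) = #C9C9DF.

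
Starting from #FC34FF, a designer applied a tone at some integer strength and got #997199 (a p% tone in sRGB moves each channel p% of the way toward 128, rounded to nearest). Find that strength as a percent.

#FC34FF is rgb(252, 52, 255); #997199 is rgb(153, 113, 153).
On the B channel (widest range): 153 ≈ 255 + (p/100)(128 − 255), so p ≈ 100×(153 − 255)/(128 − 255) = -10200/-127 = 80.31.
p = 80 reproduces all three channels after rounding.

80%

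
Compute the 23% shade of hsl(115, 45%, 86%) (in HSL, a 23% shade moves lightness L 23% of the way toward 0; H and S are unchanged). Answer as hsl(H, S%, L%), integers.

L moves 23% from 86 toward 0: 86 − 19.78 = 66.22 → 66.
H and S are unchanged.

hsl(115, 45%, 66%)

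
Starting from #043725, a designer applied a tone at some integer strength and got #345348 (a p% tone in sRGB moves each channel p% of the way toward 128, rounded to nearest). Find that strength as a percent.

39%

#043725 is rgb(4, 55, 37); #345348 is rgb(52, 83, 72).
On the R channel (widest range): 52 ≈ 4 + (p/100)(128 − 4), so p ≈ 100×(52 − 4)/(128 − 4) = 4800/124 = 38.71.
p = 39 reproduces all three channels after rounding.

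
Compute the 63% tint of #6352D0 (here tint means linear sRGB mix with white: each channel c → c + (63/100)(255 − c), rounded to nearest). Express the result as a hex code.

#6352D0 is rgb(99, 82, 208).
Lerp each channel 63% toward 255:
  R: 99 + 0.63×(255−99) = 99 + 98.28 = 197.28 → 197
  G: 82 + 108.99 = 190.99 → 191
  B: 208 + 29.61 = 237.61 → 238
rgb(197, 191, 238) = #C5BFEE.

#C5BFEE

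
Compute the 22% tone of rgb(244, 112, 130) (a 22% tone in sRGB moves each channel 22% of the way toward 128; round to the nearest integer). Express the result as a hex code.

#DA7482

Lerp each channel 22% toward 128:
  R: 244 + 0.22×(128−244) = 244 − 25.52 = 218.48 → 218
  G: 112 + 3.52 = 115.52 → 116
  B: 130 + 0.22×(128−130) = 130 − 0.44 = 129.56 → 130
rgb(218, 116, 130) = #DA7482.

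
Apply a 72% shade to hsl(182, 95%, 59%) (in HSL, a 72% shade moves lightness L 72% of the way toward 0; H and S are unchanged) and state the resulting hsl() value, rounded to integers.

L moves 72% from 59 toward 0: 59 − 42.48 = 16.52 → 17.
H and S are unchanged.

hsl(182, 95%, 17%)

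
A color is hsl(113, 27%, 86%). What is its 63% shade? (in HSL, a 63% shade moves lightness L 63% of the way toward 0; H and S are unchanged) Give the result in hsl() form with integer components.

L moves 63% from 86 toward 0: 86 − 54.18 = 31.82 → 32.
H and S are unchanged.

hsl(113, 27%, 32%)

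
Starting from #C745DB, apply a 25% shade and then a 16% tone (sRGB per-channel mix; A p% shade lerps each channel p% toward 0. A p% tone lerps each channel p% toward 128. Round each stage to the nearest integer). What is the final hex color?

#C745DB is rgb(199, 69, 219).
A 25% shade moves each channel 25% toward 0:
  R: 199 − 49.75 = 149.25 → 149
  G: 69 + 0.25×(0−69) = 69 − 17.25 = 51.75 → 52
  B: 219 + 0.25×(0−219) = 219 − 54.75 = 164.25 → 164
After the shade: rgb(149, 52, 164) = #9534A4.
Per channel, c → c + 0.16(128 − c):
  R: 149 + 0.16×(128−149) = 149 − 3.36 = 145.64 → 146
  G: 52 + 0.16×(128−52) = 52 + 12.16 = 64.16 → 64
  B: 164 + 0.16×(128−164) = 164 − 5.76 = 158.24 → 158
rgb(146, 64, 158) = #92409E.

#92409E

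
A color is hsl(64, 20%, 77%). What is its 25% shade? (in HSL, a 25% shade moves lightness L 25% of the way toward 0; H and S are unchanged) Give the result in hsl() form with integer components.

L moves 25% from 77 toward 0: 77 − 19.25 = 57.75 → 58.
H and S are unchanged.

hsl(64, 20%, 58%)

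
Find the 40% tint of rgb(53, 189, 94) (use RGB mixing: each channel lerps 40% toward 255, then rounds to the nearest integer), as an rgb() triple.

rgb(134, 215, 158)

Per channel, c → c + 0.4(255 − c):
  R: 53 + 80.8 = 133.8 → 134
  G: 189 + 0.4×(255−189) = 189 + 26.4 = 215.4 → 215
  B: 94 + 0.4×(255−94) = 94 + 64.4 = 158.4 → 158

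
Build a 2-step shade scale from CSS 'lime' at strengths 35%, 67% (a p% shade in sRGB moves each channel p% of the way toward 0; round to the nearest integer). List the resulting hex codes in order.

#00A600, #005400

CSS lime is rgb(0, 255, 0).
35%: (0→0, 255 − 89.25 = 165.75→166, 0→0) → #00A600
67%: (0→0, 255 − 170.85 = 84.15→84, 0→0) → #005400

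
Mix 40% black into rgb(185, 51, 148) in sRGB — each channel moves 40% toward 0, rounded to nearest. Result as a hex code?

Per channel, c → c + 0.4(0 − c):
  R: 185 + 0.4×(0−185) = 185 − 74 = 111 → 111
  G: 51 − 20.4 = 30.6 → 31
  B: 148 + 0.4×(0−148) = 148 − 59.2 = 88.8 → 89
rgb(111, 31, 89) = #6F1F59.

#6F1F59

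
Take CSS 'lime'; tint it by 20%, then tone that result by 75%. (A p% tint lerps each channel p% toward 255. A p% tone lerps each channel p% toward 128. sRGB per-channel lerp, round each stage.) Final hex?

CSS lime is rgb(0, 255, 0).
A 20% tint moves each channel 20% toward 255:
  R: 0 + 0.2×(255−0) = 0 + 51 = 51 → 51
  G: 255 + 0 = 255 → 255
  B: 0 + 0.2×(255−0) = 0 + 51 = 51 → 51
After the tint: rgb(51, 255, 51) = #33FF33.
Per channel, c → c + 0.75(128 − c):
  R: 51 + 57.75 = 108.75 → 109
  G: 255 + 0.75×(128−255) = 255 − 95.25 = 159.75 → 160
  B: 51 + 0.75×(128−51) = 51 + 57.75 = 108.75 → 109
rgb(109, 160, 109) = #6DA06D.

#6DA06D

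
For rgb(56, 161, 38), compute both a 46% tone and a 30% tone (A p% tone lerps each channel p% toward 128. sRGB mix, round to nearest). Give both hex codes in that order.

46% tone:
  R: 56 + 0.46×(128−56) = 56 + 33.12 = 89.12 → 89
  G: 161 + 0.46×(128−161) = 161 − 15.18 = 145.82 → 146
  B: 38 + 0.46×(128−38) = 38 + 41.4 = 79.4 → 79
  → #59924f
30% tone:
  R: 56 + 21.6 = 77.6 → 78
  G: 161 + 0.3×(128−161) = 161 − 9.9 = 151.1 → 151
  B: 38 + 27 = 65 → 65
  → #4e9741

#59924f, #4e9741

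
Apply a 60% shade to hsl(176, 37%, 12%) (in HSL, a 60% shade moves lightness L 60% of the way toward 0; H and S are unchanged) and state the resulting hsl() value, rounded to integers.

hsl(176, 37%, 5%)

L moves 60% from 12 toward 0: 12 − 7.2 = 4.8 → 5.
H and S are unchanged.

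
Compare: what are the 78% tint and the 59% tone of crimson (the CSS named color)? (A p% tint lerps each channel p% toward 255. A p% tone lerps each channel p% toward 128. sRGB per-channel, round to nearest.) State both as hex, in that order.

CSS crimson is rgb(220, 20, 60).
78% tint:
  R: 220 + 0.78×(255−220) = 220 + 27.3 = 247.3 → 247
  G: 20 + 0.78×(255−20) = 20 + 183.3 = 203.3 → 203
  B: 60 + 152.1 = 212.1 → 212
  → #f7cbd4
59% tone:
  R: 220 + 0.59×(128−220) = 220 − 54.28 = 165.72 → 166
  G: 20 + 0.59×(128−20) = 20 + 63.72 = 83.72 → 84
  B: 60 + 40.12 = 100.12 → 100
  → #a65464

#f7cbd4, #a65464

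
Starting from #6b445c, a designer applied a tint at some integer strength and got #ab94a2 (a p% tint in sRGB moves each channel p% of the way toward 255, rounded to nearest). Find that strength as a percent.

43%

#6b445c is rgb(107, 68, 92); #ab94a2 is rgb(171, 148, 162).
On the G channel (widest range): 148 ≈ 68 + (p/100)(255 − 68), so p ≈ 100×(148 − 68)/(255 − 68) = 8000/187 = 42.78.
p = 43 reproduces all three channels after rounding.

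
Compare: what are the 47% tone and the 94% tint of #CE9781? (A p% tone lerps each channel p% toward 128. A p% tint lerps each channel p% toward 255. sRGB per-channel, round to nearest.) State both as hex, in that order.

#A98C81, #FCF9F7

#CE9781 is rgb(206, 151, 129).
47% tone:
  R: 206 + 0.47×(128−206) = 206 − 36.66 = 169.34 → 169
  G: 151 − 10.81 = 140.19 → 140
  B: 129 + 0.47×(128−129) = 129 − 0.47 = 128.53 → 129
  → #A98C81
94% tint:
  R: 206 + 46.06 = 252.06 → 252
  G: 151 + 0.94×(255−151) = 151 + 97.76 = 248.76 → 249
  B: 129 + 0.94×(255−129) = 129 + 118.44 = 247.44 → 247
  → #FCF9F7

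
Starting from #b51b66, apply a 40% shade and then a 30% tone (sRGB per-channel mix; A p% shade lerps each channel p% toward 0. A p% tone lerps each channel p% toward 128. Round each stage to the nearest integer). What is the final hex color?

#b51b66 is rgb(181, 27, 102).
Lerp each channel 40% toward 0:
  R: 181 − 72.4 = 108.6 → 109
  G: 27 + 0.4×(0−27) = 27 − 10.8 = 16.2 → 16
  B: 102 + 0.4×(0−102) = 102 − 40.8 = 61.2 → 61
After the shade: rgb(109, 16, 61) = #6d103d.
Lerp each channel 30% toward 128:
  R: 109 + 5.7 = 114.7 → 115
  G: 16 + 0.3×(128−16) = 16 + 33.6 = 49.6 → 50
  B: 61 + 20.1 = 81.1 → 81
rgb(115, 50, 81) = #733251.

#733251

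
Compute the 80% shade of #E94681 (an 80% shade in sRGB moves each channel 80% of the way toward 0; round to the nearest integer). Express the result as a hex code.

#E94681 is rgb(233, 70, 129).
An 80% shade moves each channel 80% toward 0:
  R: 233 + 0.8×(0−233) = 233 − 186.4 = 46.6 → 47
  G: 70 + 0.8×(0−70) = 70 − 56 = 14 → 14
  B: 129 + 0.8×(0−129) = 129 − 103.2 = 25.8 → 26
rgb(47, 14, 26) = #2F0E1A.

#2F0E1A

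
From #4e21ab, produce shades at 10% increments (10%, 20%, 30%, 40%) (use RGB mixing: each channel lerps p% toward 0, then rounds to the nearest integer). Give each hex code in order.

#461e9a, #3e1a89, #371778, #2f1467

#4e21ab is rgb(78, 33, 171).
10%: (78 − 7.8 = 70.2→70, 33 − 3.3 = 29.7→30, 171 − 17.1 = 153.9→154) → #461e9a
20%: (78 − 15.6 = 62.4→62, 33 − 6.6 = 26.4→26, 171 − 34.2 = 136.8→137) → #3e1a89
30%: (78 − 23.4 = 54.6→55, 33 − 9.9 = 23.1→23, 171 − 51.3 = 119.7→120) → #371778
40%: (78 − 31.2 = 46.8→47, 33 − 13.2 = 19.8→20, 171 − 68.4 = 102.6→103) → #2f1467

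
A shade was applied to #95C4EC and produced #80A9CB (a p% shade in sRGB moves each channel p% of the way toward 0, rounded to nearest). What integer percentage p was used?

#95C4EC is rgb(149, 196, 236); #80A9CB is rgb(128, 169, 203).
On the B channel (widest range): 203 ≈ 236 + (p/100)(0 − 236), so p ≈ 100×(203 − 236)/(0 − 236) = -3300/-236 = 13.98.
p = 14 reproduces all three channels after rounding.

14%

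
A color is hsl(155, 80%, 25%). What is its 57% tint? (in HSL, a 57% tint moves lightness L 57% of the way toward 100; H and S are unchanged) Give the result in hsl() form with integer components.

hsl(155, 80%, 68%)

L moves 57% from 25 toward 100: 25 + 42.75 = 67.75 → 68.
H and S are unchanged.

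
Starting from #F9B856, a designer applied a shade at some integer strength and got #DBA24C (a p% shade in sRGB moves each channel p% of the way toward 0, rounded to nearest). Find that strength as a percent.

#F9B856 is rgb(249, 184, 86); #DBA24C is rgb(219, 162, 76).
On the R channel (widest range): 219 ≈ 249 + (p/100)(0 − 249), so p ≈ 100×(219 − 249)/(0 − 249) = -3000/-249 = 12.05.
p = 12 reproduces all three channels after rounding.

12%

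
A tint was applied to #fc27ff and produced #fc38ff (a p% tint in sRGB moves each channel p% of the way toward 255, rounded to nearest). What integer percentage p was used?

8%

#fc27ff is rgb(252, 39, 255); #fc38ff is rgb(252, 56, 255).
On the G channel (widest range): 56 ≈ 39 + (p/100)(255 − 39), so p ≈ 100×(56 − 39)/(255 − 39) = 1700/216 = 7.87.
p = 8 reproduces all three channels after rounding.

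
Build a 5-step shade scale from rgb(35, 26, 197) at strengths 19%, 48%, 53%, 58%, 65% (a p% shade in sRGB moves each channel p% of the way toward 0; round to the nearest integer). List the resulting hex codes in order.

19%: (35 − 6.65 = 28.35→28, 26 − 4.94 = 21.06→21, 197 − 37.43 = 159.57→160) → #1c15a0
48%: (35 − 16.8 = 18.2→18, 26 − 12.48 = 13.52→14, 197 − 94.56 = 102.44→102) → #120e66
53%: (35 − 18.55 = 16.45→16, 26 − 13.78 = 12.22→12, 197 − 104.41 = 92.59→93) → #100c5d
58%: (35 − 20.3 = 14.7→15, 26 − 15.08 = 10.92→11, 197 − 114.26 = 82.74→83) → #0f0b53
65%: (35 − 22.75 = 12.25→12, 26 − 16.9 = 9.1→9, 197 − 128.05 = 68.95→69) → #0c0945

#1c15a0, #120e66, #100c5d, #0f0b53, #0c0945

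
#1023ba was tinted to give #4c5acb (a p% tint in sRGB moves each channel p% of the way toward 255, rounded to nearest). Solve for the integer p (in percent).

25%

#1023ba is rgb(16, 35, 186); #4c5acb is rgb(76, 90, 203).
On the R channel (widest range): 76 ≈ 16 + (p/100)(255 − 16), so p ≈ 100×(76 − 16)/(255 − 16) = 6000/239 = 25.10.
p = 25 reproduces all three channels after rounding.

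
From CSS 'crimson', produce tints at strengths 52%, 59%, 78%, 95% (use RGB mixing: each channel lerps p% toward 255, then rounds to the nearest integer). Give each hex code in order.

CSS crimson is rgb(220, 20, 60).
52%: (220 + 18.2 = 238.2→238, 20 + 122.2 = 142.2→142, 60 + 101.4 = 161.4→161) → #ee8ea1
59%: (220 + 20.65 = 240.65→241, 20 + 138.65 = 158.65→159, 60 + 115.05 = 175.05→175) → #f19faf
78%: (220 + 27.3 = 247.3→247, 20 + 183.3 = 203.3→203, 60 + 152.1 = 212.1→212) → #f7cbd4
95%: (220 + 33.25 = 253.25→253, 20 + 223.25 = 243.25→243, 60 + 185.25 = 245.25→245) → #fdf3f5

#ee8ea1, #f19faf, #f7cbd4, #fdf3f5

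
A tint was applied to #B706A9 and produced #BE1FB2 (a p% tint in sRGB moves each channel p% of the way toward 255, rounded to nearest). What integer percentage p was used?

10%

#B706A9 is rgb(183, 6, 169); #BE1FB2 is rgb(190, 31, 178).
On the G channel (widest range): 31 ≈ 6 + (p/100)(255 − 6), so p ≈ 100×(31 − 6)/(255 − 6) = 2500/249 = 10.04.
p = 10 reproduces all three channels after rounding.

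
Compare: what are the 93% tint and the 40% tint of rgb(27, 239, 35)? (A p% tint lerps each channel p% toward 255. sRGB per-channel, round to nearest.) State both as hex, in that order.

#effef0, #76f57b

93% tint:
  R: 27 + 0.93×(255−27) = 27 + 212.04 = 239.04 → 239
  G: 239 + 14.88 = 253.88 → 254
  B: 35 + 204.6 = 239.6 → 240
  → #effef0
40% tint:
  R: 27 + 0.4×(255−27) = 27 + 91.2 = 118.2 → 118
  G: 239 + 6.4 = 245.4 → 245
  B: 35 + 0.4×(255−35) = 35 + 88 = 123 → 123
  → #76f57b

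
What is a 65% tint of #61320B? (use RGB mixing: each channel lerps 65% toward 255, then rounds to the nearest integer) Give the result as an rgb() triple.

rgb(200, 183, 170)

#61320B is rgb(97, 50, 11).
Lerp each channel 65% toward 255:
  R: 97 + 102.7 = 199.7 → 200
  G: 50 + 0.65×(255−50) = 50 + 133.25 = 183.25 → 183
  B: 11 + 158.6 = 169.6 → 170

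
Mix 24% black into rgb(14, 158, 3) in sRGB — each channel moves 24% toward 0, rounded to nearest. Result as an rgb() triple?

A 24% shade moves each channel 24% toward 0:
  R: 14 − 3.36 = 10.64 → 11
  G: 158 + 0.24×(0−158) = 158 − 37.92 = 120.08 → 120
  B: 3 + 0.24×(0−3) = 3 − 0.72 = 2.28 → 2

rgb(11, 120, 2)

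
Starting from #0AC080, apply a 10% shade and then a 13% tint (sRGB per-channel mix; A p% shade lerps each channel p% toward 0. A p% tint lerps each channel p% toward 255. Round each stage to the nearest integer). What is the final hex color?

#29B885

#0AC080 is rgb(10, 192, 128).
A 10% shade moves each channel 10% toward 0:
  R: 10 + 0.1×(0−10) = 10 − 1 = 9 → 9
  G: 192 + 0.1×(0−192) = 192 − 19.2 = 172.8 → 173
  B: 128 − 12.8 = 115.2 → 115
After the shade: rgb(9, 173, 115) = #09AD73.
Lerp each channel 13% toward 255:
  R: 9 + 31.98 = 40.98 → 41
  G: 173 + 10.66 = 183.66 → 184
  B: 115 + 0.13×(255−115) = 115 + 18.2 = 133.2 → 133
rgb(41, 184, 133) = #29B885.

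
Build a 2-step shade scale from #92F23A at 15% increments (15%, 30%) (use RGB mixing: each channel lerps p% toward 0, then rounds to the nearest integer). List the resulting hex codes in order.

#92F23A is rgb(146, 242, 58).
15%: (146 − 21.9 = 124.1→124, 242 − 36.3 = 205.7→206, 58 − 8.7 = 49.3→49) → #7CCE31
30%: (146 − 43.8 = 102.2→102, 242 − 72.6 = 169.4→169, 58 − 17.4 = 40.6→41) → #66A929

#7CCE31, #66A929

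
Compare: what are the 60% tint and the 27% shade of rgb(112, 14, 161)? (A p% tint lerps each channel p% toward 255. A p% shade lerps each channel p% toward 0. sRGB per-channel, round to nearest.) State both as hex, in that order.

60% tint:
  R: 112 + 0.6×(255−112) = 112 + 85.8 = 197.8 → 198
  G: 14 + 0.6×(255−14) = 14 + 144.6 = 158.6 → 159
  B: 161 + 56.4 = 217.4 → 217
  → #c69fd9
27% shade:
  R: 112 − 30.24 = 81.76 → 82
  G: 14 + 0.27×(0−14) = 14 − 3.78 = 10.22 → 10
  B: 161 + 0.27×(0−161) = 161 − 43.47 = 117.53 → 118
  → #520a76

#c69fd9, #520a76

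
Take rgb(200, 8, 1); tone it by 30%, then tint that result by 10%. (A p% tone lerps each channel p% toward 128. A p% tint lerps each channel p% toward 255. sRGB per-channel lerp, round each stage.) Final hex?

#BA413D

A 30% tone moves each channel 30% toward 128:
  R: 200 + 0.3×(128−200) = 200 − 21.6 = 178.4 → 178
  G: 8 + 36 = 44 → 44
  B: 1 + 0.3×(128−1) = 1 + 38.1 = 39.1 → 39
After the tone: rgb(178, 44, 39) = #B22C27.
A 10% tint moves each channel 10% toward 255:
  R: 178 + 0.1×(255−178) = 178 + 7.7 = 185.7 → 186
  G: 44 + 21.1 = 65.1 → 65
  B: 39 + 21.6 = 60.6 → 61
rgb(186, 65, 61) = #BA413D.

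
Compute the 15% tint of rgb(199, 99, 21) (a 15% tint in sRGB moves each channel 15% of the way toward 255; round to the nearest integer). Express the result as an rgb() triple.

A 15% tint moves each channel 15% toward 255:
  R: 199 + 0.15×(255−199) = 199 + 8.4 = 207.4 → 207
  G: 99 + 0.15×(255−99) = 99 + 23.4 = 122.4 → 122
  B: 21 + 35.1 = 56.1 → 56

rgb(207, 122, 56)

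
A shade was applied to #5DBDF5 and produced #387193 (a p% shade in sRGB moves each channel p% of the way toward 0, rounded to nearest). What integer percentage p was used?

#5DBDF5 is rgb(93, 189, 245); #387193 is rgb(56, 113, 147).
On the B channel (widest range): 147 ≈ 245 + (p/100)(0 − 245), so p ≈ 100×(147 − 245)/(0 − 245) = -9800/-245 = 40.00.
p = 40 reproduces all three channels after rounding.

40%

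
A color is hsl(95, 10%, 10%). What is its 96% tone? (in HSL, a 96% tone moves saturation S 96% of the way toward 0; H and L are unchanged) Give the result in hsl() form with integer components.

S moves 96% from 10 toward 0: 10 − 9.6 = 0.4 → 0.
H and L are unchanged.

hsl(95, 0%, 10%)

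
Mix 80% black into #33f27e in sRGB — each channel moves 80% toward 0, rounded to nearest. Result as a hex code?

#33f27e is rgb(51, 242, 126).
Per channel, c → c + 0.8(0 − c):
  R: 51 + 0.8×(0−51) = 51 − 40.8 = 10.2 → 10
  G: 242 − 193.6 = 48.4 → 48
  B: 126 + 0.8×(0−126) = 126 − 100.8 = 25.2 → 25
rgb(10, 48, 25) = #0a3019.

#0a3019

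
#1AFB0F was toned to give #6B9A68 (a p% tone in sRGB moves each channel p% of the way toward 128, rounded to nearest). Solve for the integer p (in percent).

#1AFB0F is rgb(26, 251, 15); #6B9A68 is rgb(107, 154, 104).
On the G channel (widest range): 154 ≈ 251 + (p/100)(128 − 251), so p ≈ 100×(154 − 251)/(128 − 251) = -9700/-123 = 78.86.
p = 79 reproduces all three channels after rounding.

79%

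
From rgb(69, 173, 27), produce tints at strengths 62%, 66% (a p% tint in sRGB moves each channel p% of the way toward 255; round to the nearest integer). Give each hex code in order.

#B8E0A8, #C0E3B1

62%: (69 + 115.32 = 184.32→184, 173 + 50.84 = 223.84→224, 27 + 141.36 = 168.36→168) → #B8E0A8
66%: (69 + 122.76 = 191.76→192, 173 + 54.12 = 227.12→227, 27 + 150.48 = 177.48→177) → #C0E3B1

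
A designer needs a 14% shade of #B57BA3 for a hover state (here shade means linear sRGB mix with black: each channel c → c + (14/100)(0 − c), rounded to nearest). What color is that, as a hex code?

#9C6A8C

#B57BA3 is rgb(181, 123, 163).
A 14% shade moves each channel 14% toward 0:
  R: 181 + 0.14×(0−181) = 181 − 25.34 = 155.66 → 156
  G: 123 + 0.14×(0−123) = 123 − 17.22 = 105.78 → 106
  B: 163 + 0.14×(0−163) = 163 − 22.82 = 140.18 → 140
rgb(156, 106, 140) = #9C6A8C.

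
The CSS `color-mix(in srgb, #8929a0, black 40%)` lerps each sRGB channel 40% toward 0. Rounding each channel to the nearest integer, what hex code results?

#521960

#8929a0 is rgb(137, 41, 160).
Lerp each channel 40% toward 0:
  R: 137 + 0.4×(0−137) = 137 − 54.8 = 82.2 → 82
  G: 41 + 0.4×(0−41) = 41 − 16.4 = 24.6 → 25
  B: 160 − 64 = 96 → 96
rgb(82, 25, 96) = #521960.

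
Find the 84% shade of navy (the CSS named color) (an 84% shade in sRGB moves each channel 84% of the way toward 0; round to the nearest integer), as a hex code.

CSS navy is rgb(0, 0, 128).
Lerp each channel 84% toward 0:
  R: 0 + 0.84×(0−0) = 0 + 0 = 0 → 0
  G: 0 + 0 = 0 → 0
  B: 128 − 107.52 = 20.48 → 20
rgb(0, 0, 20) = #000014.

#000014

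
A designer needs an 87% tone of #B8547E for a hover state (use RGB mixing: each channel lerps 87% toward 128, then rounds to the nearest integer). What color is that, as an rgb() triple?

rgb(135, 122, 128)

#B8547E is rgb(184, 84, 126).
Lerp each channel 87% toward 128:
  R: 184 − 48.72 = 135.28 → 135
  G: 84 + 38.28 = 122.28 → 122
  B: 126 + 0.87×(128−126) = 126 + 1.74 = 127.74 → 128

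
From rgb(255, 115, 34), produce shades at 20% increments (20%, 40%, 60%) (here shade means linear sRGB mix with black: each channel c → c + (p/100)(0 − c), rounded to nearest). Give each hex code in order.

#CC5C1B, #994514, #662E0E

20%: (255 − 51 = 204→204, 115 − 23 = 92→92, 34 − 6.8 = 27.2→27) → #CC5C1B
40%: (255 − 102 = 153→153, 115 − 46 = 69→69, 34 − 13.6 = 20.4→20) → #994514
60%: (255 − 153 = 102→102, 115 − 69 = 46→46, 34 − 20.4 = 13.6→14) → #662E0E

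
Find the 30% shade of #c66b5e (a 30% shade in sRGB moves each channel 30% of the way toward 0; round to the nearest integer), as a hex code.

#8b4b42

#c66b5e is rgb(198, 107, 94).
A 30% shade moves each channel 30% toward 0:
  R: 198 − 59.4 = 138.6 → 139
  G: 107 − 32.1 = 74.9 → 75
  B: 94 + 0.3×(0−94) = 94 − 28.2 = 65.8 → 66
rgb(139, 75, 66) = #8b4b42.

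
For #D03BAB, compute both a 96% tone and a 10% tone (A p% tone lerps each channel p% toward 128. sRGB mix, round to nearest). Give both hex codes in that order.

#D03BAB is rgb(208, 59, 171).
96% tone:
  R: 208 + 0.96×(128−208) = 208 − 76.8 = 131.2 → 131
  G: 59 + 66.24 = 125.24 → 125
  B: 171 − 41.28 = 129.72 → 130
  → #837D82
10% tone:
  R: 208 − 8 = 200 → 200
  G: 59 + 0.1×(128−59) = 59 + 6.9 = 65.9 → 66
  B: 171 + 0.1×(128−171) = 171 − 4.3 = 166.7 → 167
  → #C842A7

#837D82, #C842A7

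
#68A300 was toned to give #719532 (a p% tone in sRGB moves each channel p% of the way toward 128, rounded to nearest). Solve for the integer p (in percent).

#68A300 is rgb(104, 163, 0); #719532 is rgb(113, 149, 50).
On the B channel (widest range): 50 ≈ 0 + (p/100)(128 − 0), so p ≈ 100×(50 − 0)/(128 − 0) = 5000/128 = 39.06.
p = 39 reproduces all three channels after rounding.

39%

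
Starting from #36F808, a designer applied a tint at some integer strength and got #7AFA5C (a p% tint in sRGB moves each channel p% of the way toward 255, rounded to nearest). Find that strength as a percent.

#36F808 is rgb(54, 248, 8); #7AFA5C is rgb(122, 250, 92).
On the B channel (widest range): 92 ≈ 8 + (p/100)(255 − 8), so p ≈ 100×(92 − 8)/(255 − 8) = 8400/247 = 34.01.
p = 34 reproduces all three channels after rounding.

34%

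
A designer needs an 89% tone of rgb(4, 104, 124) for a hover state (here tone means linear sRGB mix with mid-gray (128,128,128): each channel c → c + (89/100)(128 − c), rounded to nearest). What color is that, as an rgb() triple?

Lerp each channel 89% toward 128:
  R: 4 + 110.36 = 114.36 → 114
  G: 104 + 0.89×(128−104) = 104 + 21.36 = 125.36 → 125
  B: 124 + 3.56 = 127.56 → 128

rgb(114, 125, 128)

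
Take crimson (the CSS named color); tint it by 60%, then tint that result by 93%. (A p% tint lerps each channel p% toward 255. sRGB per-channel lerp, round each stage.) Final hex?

CSS crimson is rgb(220, 20, 60).
Per channel, c → c + 0.6(255 − c):
  R: 220 + 21 = 241 → 241
  G: 20 + 0.6×(255−20) = 20 + 141 = 161 → 161
  B: 60 + 117 = 177 → 177
After the tint: rgb(241, 161, 177) = #F1A1B1.
Per channel, c → c + 0.93(255 − c):
  R: 241 + 0.93×(255−241) = 241 + 13.02 = 254.02 → 254
  G: 161 + 0.93×(255−161) = 161 + 87.42 = 248.42 → 248
  B: 177 + 0.93×(255−177) = 177 + 72.54 = 249.54 → 250
rgb(254, 248, 250) = #FEF8FA.

#FEF8FA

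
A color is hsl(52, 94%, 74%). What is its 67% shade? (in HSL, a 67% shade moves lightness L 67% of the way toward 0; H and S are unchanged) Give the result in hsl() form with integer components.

L moves 67% from 74 toward 0: 74 − 49.58 = 24.42 → 24.
H and S are unchanged.

hsl(52, 94%, 24%)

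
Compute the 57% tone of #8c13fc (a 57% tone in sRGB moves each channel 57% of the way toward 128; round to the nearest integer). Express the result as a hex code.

#8551b5

#8c13fc is rgb(140, 19, 252).
Lerp each channel 57% toward 128:
  R: 140 − 6.84 = 133.16 → 133
  G: 19 + 0.57×(128−19) = 19 + 62.13 = 81.13 → 81
  B: 252 − 70.68 = 181.32 → 181
rgb(133, 81, 181) = #8551b5.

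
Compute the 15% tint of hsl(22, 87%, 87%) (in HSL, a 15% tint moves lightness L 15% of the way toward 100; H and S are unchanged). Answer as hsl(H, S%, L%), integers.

hsl(22, 87%, 89%)

L moves 15% from 87 toward 100: 87 + 1.95 = 88.95 → 89.
H and S are unchanged.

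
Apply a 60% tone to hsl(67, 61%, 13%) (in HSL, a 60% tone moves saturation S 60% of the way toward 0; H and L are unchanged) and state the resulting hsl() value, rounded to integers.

hsl(67, 24%, 13%)

S moves 60% from 61 toward 0: 61 − 36.6 = 24.4 → 24.
H and L are unchanged.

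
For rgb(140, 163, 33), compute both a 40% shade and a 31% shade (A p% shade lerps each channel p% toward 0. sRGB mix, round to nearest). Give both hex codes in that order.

#546214, #617017

40% shade:
  R: 140 + 0.4×(0−140) = 140 − 56 = 84 → 84
  G: 163 − 65.2 = 97.8 → 98
  B: 33 − 13.2 = 19.8 → 20
  → #546214
31% shade:
  R: 140 − 43.4 = 96.6 → 97
  G: 163 + 0.31×(0−163) = 163 − 50.53 = 112.47 → 112
  B: 33 + 0.31×(0−33) = 33 − 10.23 = 22.77 → 23
  → #617017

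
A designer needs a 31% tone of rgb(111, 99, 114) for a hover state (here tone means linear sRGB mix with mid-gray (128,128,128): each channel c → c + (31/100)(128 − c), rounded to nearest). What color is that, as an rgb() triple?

rgb(116, 108, 118)

A 31% tone moves each channel 31% toward 128:
  R: 111 + 0.31×(128−111) = 111 + 5.27 = 116.27 → 116
  G: 99 + 8.99 = 107.99 → 108
  B: 114 + 4.34 = 118.34 → 118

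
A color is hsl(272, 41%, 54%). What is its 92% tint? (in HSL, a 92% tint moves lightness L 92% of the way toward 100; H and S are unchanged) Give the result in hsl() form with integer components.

hsl(272, 41%, 96%)

L moves 92% from 54 toward 100: 54 + 42.32 = 96.32 → 96.
H and S are unchanged.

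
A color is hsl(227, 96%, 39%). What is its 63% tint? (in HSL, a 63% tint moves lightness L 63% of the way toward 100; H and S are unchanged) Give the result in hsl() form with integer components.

L moves 63% from 39 toward 100: 39 + 38.43 = 77.43 → 77.
H and S are unchanged.

hsl(227, 96%, 77%)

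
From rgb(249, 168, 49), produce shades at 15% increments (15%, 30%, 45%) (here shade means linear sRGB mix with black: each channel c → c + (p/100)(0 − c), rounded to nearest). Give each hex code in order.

#d48f2a, #ae7622, #895c1b

15%: (249 − 37.35 = 211.65→212, 168 − 25.2 = 142.8→143, 49 − 7.35 = 41.65→42) → #d48f2a
30%: (249 − 74.7 = 174.3→174, 168 − 50.4 = 117.6→118, 49 − 14.7 = 34.3→34) → #ae7622
45%: (249 − 112.05 = 136.95→137, 168 − 75.6 = 92.4→92, 49 − 22.05 = 26.95→27) → #895c1b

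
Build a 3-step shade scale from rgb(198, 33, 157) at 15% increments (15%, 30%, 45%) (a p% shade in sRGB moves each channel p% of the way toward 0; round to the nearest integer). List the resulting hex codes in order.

15%: (198 − 29.7 = 168.3→168, 33 − 4.95 = 28.05→28, 157 − 23.55 = 133.45→133) → #A81C85
30%: (198 − 59.4 = 138.6→139, 33 − 9.9 = 23.1→23, 157 − 47.1 = 109.9→110) → #8B176E
45%: (198 − 89.1 = 108.9→109, 33 − 14.85 = 18.15→18, 157 − 70.65 = 86.35→86) → #6D1256

#A81C85, #8B176E, #6D1256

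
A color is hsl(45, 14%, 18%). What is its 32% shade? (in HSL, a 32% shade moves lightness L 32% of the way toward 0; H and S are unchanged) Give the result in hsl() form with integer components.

L moves 32% from 18 toward 0: 18 − 5.76 = 12.24 → 12.
H and S are unchanged.

hsl(45, 14%, 12%)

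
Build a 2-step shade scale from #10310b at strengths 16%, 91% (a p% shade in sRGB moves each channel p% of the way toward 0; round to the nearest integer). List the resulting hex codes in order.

#0d2909, #010401

#10310b is rgb(16, 49, 11).
16%: (16 − 2.56 = 13.44→13, 49 − 7.84 = 41.16→41, 11 − 1.76 = 9.24→9) → #0d2909
91%: (16 − 14.56 = 1.44→1, 49 − 44.59 = 4.41→4, 11 − 10.01 = 0.99→1) → #010401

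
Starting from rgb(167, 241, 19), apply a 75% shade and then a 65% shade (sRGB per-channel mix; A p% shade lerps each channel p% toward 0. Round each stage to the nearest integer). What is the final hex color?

#0f1502

Lerp each channel 75% toward 0:
  R: 167 − 125.25 = 41.75 → 42
  G: 241 + 0.75×(0−241) = 241 − 180.75 = 60.25 → 60
  B: 19 − 14.25 = 4.75 → 5
After the shade: rgb(42, 60, 5) = #2a3c05.
Lerp each channel 65% toward 0:
  R: 42 + 0.65×(0−42) = 42 − 27.3 = 14.7 → 15
  G: 60 − 39 = 21 → 21
  B: 5 − 3.25 = 1.75 → 2
rgb(15, 21, 2) = #0f1502.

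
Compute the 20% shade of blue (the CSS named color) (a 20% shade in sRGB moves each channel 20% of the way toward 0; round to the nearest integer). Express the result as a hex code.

CSS blue is rgb(0, 0, 255).
A 20% shade moves each channel 20% toward 0:
  R: 0 + 0 = 0 → 0
  G: 0 + 0.2×(0−0) = 0 + 0 = 0 → 0
  B: 255 − 51 = 204 → 204
rgb(0, 0, 204) = #0000CC.

#0000CC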